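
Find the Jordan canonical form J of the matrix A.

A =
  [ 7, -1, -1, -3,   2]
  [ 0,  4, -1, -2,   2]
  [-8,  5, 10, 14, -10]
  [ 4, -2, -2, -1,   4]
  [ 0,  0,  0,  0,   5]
J_2(5) ⊕ J_2(5) ⊕ J_1(5)

The characteristic polynomial is
  det(x·I − A) = x^5 - 25*x^4 + 250*x^3 - 1250*x^2 + 3125*x - 3125 = (x - 5)^5

Eigenvalues and multiplicities (the geometric multiplicity of λ is n − rank(A − λI), which equals the number of Jordan blocks for λ):
  λ = 5: algebraic multiplicity = 5, geometric multiplicity = 3

Determining the block sizes for each eigenvalue:
  λ = 5: with am = 5 and gm = 3, the partition is not yet determined (e.g. several partitions of 5 into 3 parts exist). Let N = A − (5)·I. Computing rank(N^1) = 2, rank(N^2) = 0; the number of blocks of size ≥ j is rank(N^{j−1}) − rank(N^j), giving [3, 2]. So we have 2 block(s) of size 2, 1 block(s) of size 1 → block sizes [2, 2, 1]

Assembling the blocks gives a Jordan form
J =
  [5, 1, 0, 0, 0]
  [0, 5, 0, 0, 0]
  [0, 0, 5, 1, 0]
  [0, 0, 0, 5, 0]
  [0, 0, 0, 0, 5]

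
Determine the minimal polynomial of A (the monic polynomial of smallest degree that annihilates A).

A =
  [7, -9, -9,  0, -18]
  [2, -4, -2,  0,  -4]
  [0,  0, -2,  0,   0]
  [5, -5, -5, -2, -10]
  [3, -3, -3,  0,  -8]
x^2 + 3*x + 2

The characteristic polynomial is χ_A(x) = (x + 1)*(x + 2)^4, so the eigenvalues are known. The minimal polynomial is
  m_A(x) = Π_λ (x − λ)^{k_λ}
where k_λ is the size of the *largest* Jordan block for λ (equivalently, the smallest k with (A − λI)^k v = 0 for every generalised eigenvector v of λ).

  λ = -2: largest Jordan block has size 1, contributing (x + 2)
  λ = -1: largest Jordan block has size 1, contributing (x + 1)

So m_A(x) = (x + 1)*(x + 2) = x^2 + 3*x + 2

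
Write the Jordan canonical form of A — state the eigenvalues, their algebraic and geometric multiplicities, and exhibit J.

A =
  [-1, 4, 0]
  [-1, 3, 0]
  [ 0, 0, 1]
J_2(1) ⊕ J_1(1)

The characteristic polynomial is
  det(x·I − A) = x^3 - 3*x^2 + 3*x - 1 = (x - 1)^3

Eigenvalues and multiplicities (the geometric multiplicity of λ is n − rank(A − λI), which equals the number of Jordan blocks for λ):
  λ = 1: algebraic multiplicity = 3, geometric multiplicity = 2

Determining the block sizes for each eigenvalue:
  λ = 1: 2 blocks summing to 3 forces exactly one block of size 2 and the rest size 1 → block sizes [2, 1]

Assembling the blocks gives a Jordan form
J =
  [1, 1, 0]
  [0, 1, 0]
  [0, 0, 1]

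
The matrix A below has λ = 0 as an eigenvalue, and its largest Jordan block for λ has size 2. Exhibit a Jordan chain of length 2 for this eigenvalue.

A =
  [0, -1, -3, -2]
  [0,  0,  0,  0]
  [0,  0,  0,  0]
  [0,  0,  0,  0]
A Jordan chain for λ = 0 of length 2:
v_1 = (-1, 0, 0, 0)ᵀ
v_2 = (0, 1, 0, 0)ᵀ

Let N = A − (0)·I. We want v_2 with N^2 v_2 = 0 but N^1 v_2 ≠ 0; then v_{j-1} := N · v_j for j = 2, …, 2.

Pick v_2 = (0, 1, 0, 0)ᵀ.
Then v_1 = N · v_2 = (-1, 0, 0, 0)ᵀ.

Sanity check: (A − (0)·I) v_1 = (0, 0, 0, 0)ᵀ = 0. ✓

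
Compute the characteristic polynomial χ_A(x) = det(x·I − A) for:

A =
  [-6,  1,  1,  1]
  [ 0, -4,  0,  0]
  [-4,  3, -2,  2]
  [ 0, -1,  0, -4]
x^4 + 16*x^3 + 96*x^2 + 256*x + 256

Expanding det(x·I − A) (e.g. by cofactor expansion or by noting that A is similar to its Jordan form J, which has the same characteristic polynomial as A) gives
  χ_A(x) = x^4 + 16*x^3 + 96*x^2 + 256*x + 256
which factors as (x + 4)^4. The eigenvalues (with algebraic multiplicities) are λ = -4 with multiplicity 4.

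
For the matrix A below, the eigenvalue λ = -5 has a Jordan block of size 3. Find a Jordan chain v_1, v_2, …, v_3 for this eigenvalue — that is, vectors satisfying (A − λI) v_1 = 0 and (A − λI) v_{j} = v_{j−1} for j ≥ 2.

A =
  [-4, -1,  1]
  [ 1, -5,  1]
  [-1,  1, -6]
A Jordan chain for λ = -5 of length 3:
v_1 = (-1, 0, 1)ᵀ
v_2 = (1, 1, -1)ᵀ
v_3 = (1, 0, 0)ᵀ

Let N = A − (-5)·I. We want v_3 with N^3 v_3 = 0 but N^2 v_3 ≠ 0; then v_{j-1} := N · v_j for j = 3, …, 2.

Pick v_3 = (1, 0, 0)ᵀ.
Then v_2 = N · v_3 = (1, 1, -1)ᵀ.
Then v_1 = N · v_2 = (-1, 0, 1)ᵀ.

Sanity check: (A − (-5)·I) v_1 = (0, 0, 0)ᵀ = 0. ✓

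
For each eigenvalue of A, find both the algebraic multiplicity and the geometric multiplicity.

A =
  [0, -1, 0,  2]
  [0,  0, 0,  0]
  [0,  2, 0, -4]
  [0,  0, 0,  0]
λ = 0: alg = 4, geom = 3

Step 1 — factor the characteristic polynomial to read off the algebraic multiplicities:
  χ_A(x) = x^4

Step 2 — compute geometric multiplicities via the rank-nullity identity g(λ) = n − rank(A − λI):
  rank(A − (0)·I) = 1, so dim ker(A − (0)·I) = n − 1 = 3

Summary:
  λ = 0: algebraic multiplicity = 4, geometric multiplicity = 3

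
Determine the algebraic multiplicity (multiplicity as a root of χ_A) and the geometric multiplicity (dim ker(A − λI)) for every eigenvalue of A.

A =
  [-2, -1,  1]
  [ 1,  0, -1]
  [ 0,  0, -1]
λ = -1: alg = 3, geom = 2

Step 1 — factor the characteristic polynomial to read off the algebraic multiplicities:
  χ_A(x) = (x + 1)^3

Step 2 — compute geometric multiplicities via the rank-nullity identity g(λ) = n − rank(A − λI):
  rank(A − (-1)·I) = 1, so dim ker(A − (-1)·I) = n − 1 = 2

Summary:
  λ = -1: algebraic multiplicity = 3, geometric multiplicity = 2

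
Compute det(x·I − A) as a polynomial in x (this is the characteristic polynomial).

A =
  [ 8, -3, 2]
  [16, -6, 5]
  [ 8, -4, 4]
x^3 - 6*x^2 + 12*x - 8

Expanding det(x·I − A) (e.g. by cofactor expansion or by noting that A is similar to its Jordan form J, which has the same characteristic polynomial as A) gives
  χ_A(x) = x^3 - 6*x^2 + 12*x - 8
which factors as (x - 2)^3. The eigenvalues (with algebraic multiplicities) are λ = 2 with multiplicity 3.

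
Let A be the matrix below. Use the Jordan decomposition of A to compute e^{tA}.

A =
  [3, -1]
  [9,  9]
e^{tA} =
  [-3*t*exp(6*t) + exp(6*t), -t*exp(6*t)]
  [9*t*exp(6*t), 3*t*exp(6*t) + exp(6*t)]

Strategy: write A = P · J · P⁻¹ where J is a Jordan canonical form, so e^{tA} = P · e^{tJ} · P⁻¹, and e^{tJ} can be computed block-by-block.

A has Jordan form
J =
  [6, 1]
  [0, 6]
(up to reordering of blocks).

Per-block formulas:
  For a 2×2 Jordan block J_2(6): exp(t · J_2(6)) = e^(6t)·(I + t·N), where N is the 2×2 nilpotent shift.

After assembling e^{tJ} and conjugating by P, we get:

e^{tA} =
  [-3*t*exp(6*t) + exp(6*t), -t*exp(6*t)]
  [9*t*exp(6*t), 3*t*exp(6*t) + exp(6*t)]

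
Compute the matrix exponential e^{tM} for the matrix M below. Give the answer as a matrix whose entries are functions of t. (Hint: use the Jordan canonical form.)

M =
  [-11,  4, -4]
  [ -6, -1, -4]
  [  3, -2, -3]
e^{tM} =
  [-6*t*exp(-5*t) + exp(-5*t), 4*t*exp(-5*t), -4*t*exp(-5*t)]
  [-6*t*exp(-5*t), 4*t*exp(-5*t) + exp(-5*t), -4*t*exp(-5*t)]
  [3*t*exp(-5*t), -2*t*exp(-5*t), 2*t*exp(-5*t) + exp(-5*t)]

Strategy: write M = P · J · P⁻¹ where J is a Jordan canonical form, so e^{tM} = P · e^{tJ} · P⁻¹, and e^{tJ} can be computed block-by-block.

M has Jordan form
J =
  [-5,  1,  0]
  [ 0, -5,  0]
  [ 0,  0, -5]
(up to reordering of blocks).

Per-block formulas:
  For a 1×1 block at λ = -5: exp(t · [-5]) = [e^(-5t)].
  For a 2×2 Jordan block J_2(-5): exp(t · J_2(-5)) = e^(-5t)·(I + t·N), where N is the 2×2 nilpotent shift.

After assembling e^{tJ} and conjugating by P, we get:

e^{tM} =
  [-6*t*exp(-5*t) + exp(-5*t), 4*t*exp(-5*t), -4*t*exp(-5*t)]
  [-6*t*exp(-5*t), 4*t*exp(-5*t) + exp(-5*t), -4*t*exp(-5*t)]
  [3*t*exp(-5*t), -2*t*exp(-5*t), 2*t*exp(-5*t) + exp(-5*t)]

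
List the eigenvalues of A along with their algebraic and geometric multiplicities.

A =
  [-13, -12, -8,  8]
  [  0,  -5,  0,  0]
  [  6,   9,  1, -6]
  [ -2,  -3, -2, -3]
λ = -5: alg = 4, geom = 3

Step 1 — factor the characteristic polynomial to read off the algebraic multiplicities:
  χ_A(x) = (x + 5)^4

Step 2 — compute geometric multiplicities via the rank-nullity identity g(λ) = n − rank(A − λI):
  rank(A − (-5)·I) = 1, so dim ker(A − (-5)·I) = n − 1 = 3

Summary:
  λ = -5: algebraic multiplicity = 4, geometric multiplicity = 3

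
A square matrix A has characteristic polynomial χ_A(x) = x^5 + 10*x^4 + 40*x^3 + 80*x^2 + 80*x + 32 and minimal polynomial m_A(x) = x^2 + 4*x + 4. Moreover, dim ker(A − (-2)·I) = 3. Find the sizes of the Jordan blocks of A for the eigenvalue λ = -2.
Block sizes for λ = -2: [2, 2, 1]

Step 1 — from the characteristic polynomial, algebraic multiplicity of λ = -2 is 5. From dim ker(A − (-2)·I) = 3, there are exactly 3 Jordan blocks for λ = -2.
Step 2 — from the minimal polynomial, the factor (x + 2)^2 tells us the largest block for λ = -2 has size 2.
Step 3 — with total size 5, 3 blocks, and largest block 2, the block sizes (in nonincreasing order) are [2, 2, 1].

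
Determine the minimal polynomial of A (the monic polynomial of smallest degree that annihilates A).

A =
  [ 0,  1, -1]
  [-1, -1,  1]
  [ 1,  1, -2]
x^3 + 3*x^2 + 3*x + 1

The characteristic polynomial is χ_A(x) = (x + 1)^3, so the eigenvalues are known. The minimal polynomial is
  m_A(x) = Π_λ (x − λ)^{k_λ}
where k_λ is the size of the *largest* Jordan block for λ (equivalently, the smallest k with (A − λI)^k v = 0 for every generalised eigenvector v of λ).

  λ = -1: largest Jordan block has size 3, contributing (x + 1)^3

So m_A(x) = (x + 1)^3 = x^3 + 3*x^2 + 3*x + 1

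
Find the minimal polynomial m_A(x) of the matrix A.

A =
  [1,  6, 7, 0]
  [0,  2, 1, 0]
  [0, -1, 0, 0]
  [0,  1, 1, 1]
x^3 - 3*x^2 + 3*x - 1

The characteristic polynomial is χ_A(x) = (x - 1)^4, so the eigenvalues are known. The minimal polynomial is
  m_A(x) = Π_λ (x − λ)^{k_λ}
where k_λ is the size of the *largest* Jordan block for λ (equivalently, the smallest k with (A − λI)^k v = 0 for every generalised eigenvector v of λ).

  λ = 1: largest Jordan block has size 3, contributing (x − 1)^3

So m_A(x) = (x - 1)^3 = x^3 - 3*x^2 + 3*x - 1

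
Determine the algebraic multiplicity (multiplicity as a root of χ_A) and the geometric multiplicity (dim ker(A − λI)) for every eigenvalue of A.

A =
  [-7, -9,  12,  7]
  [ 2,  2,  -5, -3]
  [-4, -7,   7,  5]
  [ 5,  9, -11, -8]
λ = -2: alg = 2, geom = 1; λ = -1: alg = 2, geom = 1

Step 1 — factor the characteristic polynomial to read off the algebraic multiplicities:
  χ_A(x) = (x + 1)^2*(x + 2)^2

Step 2 — compute geometric multiplicities via the rank-nullity identity g(λ) = n − rank(A − λI):
  rank(A − (-2)·I) = 3, so dim ker(A − (-2)·I) = n − 3 = 1
  rank(A − (-1)·I) = 3, so dim ker(A − (-1)·I) = n − 3 = 1

Summary:
  λ = -2: algebraic multiplicity = 2, geometric multiplicity = 1
  λ = -1: algebraic multiplicity = 2, geometric multiplicity = 1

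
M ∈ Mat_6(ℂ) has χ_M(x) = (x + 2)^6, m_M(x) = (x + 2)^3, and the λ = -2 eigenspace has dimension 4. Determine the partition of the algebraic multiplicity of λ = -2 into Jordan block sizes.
Block sizes for λ = -2: [3, 1, 1, 1]

Step 1 — from the characteristic polynomial, algebraic multiplicity of λ = -2 is 6. From dim ker(M − (-2)·I) = 4, there are exactly 4 Jordan blocks for λ = -2.
Step 2 — from the minimal polynomial, the factor (x + 2)^3 tells us the largest block for λ = -2 has size 3.
Step 3 — with total size 6, 4 blocks, and largest block 3, the block sizes (in nonincreasing order) are [3, 1, 1, 1].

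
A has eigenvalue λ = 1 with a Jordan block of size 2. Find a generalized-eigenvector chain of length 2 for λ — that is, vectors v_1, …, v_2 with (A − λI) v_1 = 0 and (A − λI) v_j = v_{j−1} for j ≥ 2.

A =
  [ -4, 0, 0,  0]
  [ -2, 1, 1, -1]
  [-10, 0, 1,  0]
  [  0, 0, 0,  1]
A Jordan chain for λ = 1 of length 2:
v_1 = (0, 1, 0, 0)ᵀ
v_2 = (0, 0, 1, 0)ᵀ

Let N = A − (1)·I. We want v_2 with N^2 v_2 = 0 but N^1 v_2 ≠ 0; then v_{j-1} := N · v_j for j = 2, …, 2.

Pick v_2 = (0, 0, 1, 0)ᵀ.
Then v_1 = N · v_2 = (0, 1, 0, 0)ᵀ.

Sanity check: (A − (1)·I) v_1 = (0, 0, 0, 0)ᵀ = 0. ✓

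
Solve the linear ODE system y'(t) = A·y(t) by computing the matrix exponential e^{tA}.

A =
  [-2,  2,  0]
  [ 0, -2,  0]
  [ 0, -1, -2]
e^{tA} =
  [exp(-2*t), 2*t*exp(-2*t), 0]
  [0, exp(-2*t), 0]
  [0, -t*exp(-2*t), exp(-2*t)]

Strategy: write A = P · J · P⁻¹ where J is a Jordan canonical form, so e^{tA} = P · e^{tJ} · P⁻¹, and e^{tJ} can be computed block-by-block.

A has Jordan form
J =
  [-2,  1,  0]
  [ 0, -2,  0]
  [ 0,  0, -2]
(up to reordering of blocks).

Per-block formulas:
  For a 1×1 block at λ = -2: exp(t · [-2]) = [e^(-2t)].
  For a 2×2 Jordan block J_2(-2): exp(t · J_2(-2)) = e^(-2t)·(I + t·N), where N is the 2×2 nilpotent shift.

After assembling e^{tJ} and conjugating by P, we get:

e^{tA} =
  [exp(-2*t), 2*t*exp(-2*t), 0]
  [0, exp(-2*t), 0]
  [0, -t*exp(-2*t), exp(-2*t)]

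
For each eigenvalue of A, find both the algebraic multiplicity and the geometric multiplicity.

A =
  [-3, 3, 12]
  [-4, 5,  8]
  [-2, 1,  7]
λ = 3: alg = 3, geom = 2

Step 1 — factor the characteristic polynomial to read off the algebraic multiplicities:
  χ_A(x) = (x - 3)^3

Step 2 — compute geometric multiplicities via the rank-nullity identity g(λ) = n − rank(A − λI):
  rank(A − (3)·I) = 1, so dim ker(A − (3)·I) = n − 1 = 2

Summary:
  λ = 3: algebraic multiplicity = 3, geometric multiplicity = 2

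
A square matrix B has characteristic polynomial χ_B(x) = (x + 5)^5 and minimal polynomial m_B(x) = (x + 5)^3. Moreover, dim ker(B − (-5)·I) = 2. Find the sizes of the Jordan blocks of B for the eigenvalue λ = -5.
Block sizes for λ = -5: [3, 2]

Step 1 — from the characteristic polynomial, algebraic multiplicity of λ = -5 is 5. From dim ker(B − (-5)·I) = 2, there are exactly 2 Jordan blocks for λ = -5.
Step 2 — from the minimal polynomial, the factor (x + 5)^3 tells us the largest block for λ = -5 has size 3.
Step 3 — with total size 5, 2 blocks, and largest block 3, the block sizes (in nonincreasing order) are [3, 2].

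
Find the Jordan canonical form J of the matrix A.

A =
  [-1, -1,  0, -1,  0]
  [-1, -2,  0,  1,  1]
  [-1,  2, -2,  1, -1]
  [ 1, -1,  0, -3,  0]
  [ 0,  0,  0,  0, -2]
J_3(-2) ⊕ J_1(-2) ⊕ J_1(-2)

The characteristic polynomial is
  det(x·I − A) = x^5 + 10*x^4 + 40*x^3 + 80*x^2 + 80*x + 32 = (x + 2)^5

Eigenvalues and multiplicities (the geometric multiplicity of λ is n − rank(A − λI), which equals the number of Jordan blocks for λ):
  λ = -2: algebraic multiplicity = 5, geometric multiplicity = 3

Determining the block sizes for each eigenvalue:
  λ = -2: with am = 5 and gm = 3, the partition is not yet determined (e.g. several partitions of 5 into 3 parts exist). Let N = A − (-2)·I. Computing rank(N^1) = 2, rank(N^2) = 1, rank(N^3) = 0; the number of blocks of size ≥ j is rank(N^{j−1}) − rank(N^j), giving [3, 1, 1]. So we have 1 block(s) of size 3, 2 block(s) of size 1 → block sizes [3, 1, 1]

Assembling the blocks gives a Jordan form
J =
  [-2,  1,  0,  0,  0]
  [ 0, -2,  1,  0,  0]
  [ 0,  0, -2,  0,  0]
  [ 0,  0,  0, -2,  0]
  [ 0,  0,  0,  0, -2]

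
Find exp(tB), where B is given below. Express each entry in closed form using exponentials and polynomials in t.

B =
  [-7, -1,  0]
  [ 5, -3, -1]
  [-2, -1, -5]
e^{tB} =
  [-t^2*exp(-5*t)/2 - 2*t*exp(-5*t) + exp(-5*t), -t*exp(-5*t), t^2*exp(-5*t)/2]
  [t^2*exp(-5*t) + 5*t*exp(-5*t), 2*t*exp(-5*t) + exp(-5*t), -t^2*exp(-5*t) - t*exp(-5*t)]
  [-t^2*exp(-5*t)/2 - 2*t*exp(-5*t), -t*exp(-5*t), t^2*exp(-5*t)/2 + exp(-5*t)]

Strategy: write B = P · J · P⁻¹ where J is a Jordan canonical form, so e^{tB} = P · e^{tJ} · P⁻¹, and e^{tJ} can be computed block-by-block.

B has Jordan form
J =
  [-5,  1,  0]
  [ 0, -5,  1]
  [ 0,  0, -5]
(up to reordering of blocks).

Per-block formulas:
  For a 3×3 Jordan block J_3(-5): exp(t · J_3(-5)) = e^(-5t)·(I + t·N + (t^2/2)·N^2), where N is the 3×3 nilpotent shift.

After assembling e^{tJ} and conjugating by P, we get:

e^{tB} =
  [-t^2*exp(-5*t)/2 - 2*t*exp(-5*t) + exp(-5*t), -t*exp(-5*t), t^2*exp(-5*t)/2]
  [t^2*exp(-5*t) + 5*t*exp(-5*t), 2*t*exp(-5*t) + exp(-5*t), -t^2*exp(-5*t) - t*exp(-5*t)]
  [-t^2*exp(-5*t)/2 - 2*t*exp(-5*t), -t*exp(-5*t), t^2*exp(-5*t)/2 + exp(-5*t)]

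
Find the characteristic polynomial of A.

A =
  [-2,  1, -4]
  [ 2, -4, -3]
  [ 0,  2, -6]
x^3 + 12*x^2 + 48*x + 64

Expanding det(x·I − A) (e.g. by cofactor expansion or by noting that A is similar to its Jordan form J, which has the same characteristic polynomial as A) gives
  χ_A(x) = x^3 + 12*x^2 + 48*x + 64
which factors as (x + 4)^3. The eigenvalues (with algebraic multiplicities) are λ = -4 with multiplicity 3.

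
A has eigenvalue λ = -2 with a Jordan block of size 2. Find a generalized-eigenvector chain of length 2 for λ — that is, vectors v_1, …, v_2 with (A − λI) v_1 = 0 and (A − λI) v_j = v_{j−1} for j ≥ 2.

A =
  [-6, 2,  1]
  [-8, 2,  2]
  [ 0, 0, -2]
A Jordan chain for λ = -2 of length 2:
v_1 = (-4, -8, 0)ᵀ
v_2 = (1, 0, 0)ᵀ

Let N = A − (-2)·I. We want v_2 with N^2 v_2 = 0 but N^1 v_2 ≠ 0; then v_{j-1} := N · v_j for j = 2, …, 2.

Pick v_2 = (1, 0, 0)ᵀ.
Then v_1 = N · v_2 = (-4, -8, 0)ᵀ.

Sanity check: (A − (-2)·I) v_1 = (0, 0, 0)ᵀ = 0. ✓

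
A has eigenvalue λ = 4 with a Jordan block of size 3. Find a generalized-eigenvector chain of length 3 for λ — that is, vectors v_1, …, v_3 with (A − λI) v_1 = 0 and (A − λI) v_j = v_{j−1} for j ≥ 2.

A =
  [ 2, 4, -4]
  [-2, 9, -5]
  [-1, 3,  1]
A Jordan chain for λ = 4 of length 3:
v_1 = (0, -1, -1)ᵀ
v_2 = (-2, -2, -1)ᵀ
v_3 = (1, 0, 0)ᵀ

Let N = A − (4)·I. We want v_3 with N^3 v_3 = 0 but N^2 v_3 ≠ 0; then v_{j-1} := N · v_j for j = 3, …, 2.

Pick v_3 = (1, 0, 0)ᵀ.
Then v_2 = N · v_3 = (-2, -2, -1)ᵀ.
Then v_1 = N · v_2 = (0, -1, -1)ᵀ.

Sanity check: (A − (4)·I) v_1 = (0, 0, 0)ᵀ = 0. ✓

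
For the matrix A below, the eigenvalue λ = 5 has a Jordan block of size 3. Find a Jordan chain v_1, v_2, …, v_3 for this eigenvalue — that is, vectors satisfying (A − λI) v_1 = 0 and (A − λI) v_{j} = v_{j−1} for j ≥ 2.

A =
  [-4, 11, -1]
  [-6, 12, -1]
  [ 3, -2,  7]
A Jordan chain for λ = 5 of length 3:
v_1 = (12, 9, -9)ᵀ
v_2 = (-9, -6, 3)ᵀ
v_3 = (1, 0, 0)ᵀ

Let N = A − (5)·I. We want v_3 with N^3 v_3 = 0 but N^2 v_3 ≠ 0; then v_{j-1} := N · v_j for j = 3, …, 2.

Pick v_3 = (1, 0, 0)ᵀ.
Then v_2 = N · v_3 = (-9, -6, 3)ᵀ.
Then v_1 = N · v_2 = (12, 9, -9)ᵀ.

Sanity check: (A − (5)·I) v_1 = (0, 0, 0)ᵀ = 0. ✓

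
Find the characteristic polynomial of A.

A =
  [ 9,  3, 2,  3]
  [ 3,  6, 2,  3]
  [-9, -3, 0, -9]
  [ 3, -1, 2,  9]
x^4 - 24*x^3 + 216*x^2 - 864*x + 1296

Expanding det(x·I − A) (e.g. by cofactor expansion or by noting that A is similar to its Jordan form J, which has the same characteristic polynomial as A) gives
  χ_A(x) = x^4 - 24*x^3 + 216*x^2 - 864*x + 1296
which factors as (x - 6)^4. The eigenvalues (with algebraic multiplicities) are λ = 6 with multiplicity 4.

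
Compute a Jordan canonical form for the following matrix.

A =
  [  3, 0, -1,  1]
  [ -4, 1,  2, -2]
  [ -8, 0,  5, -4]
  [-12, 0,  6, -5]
J_2(1) ⊕ J_1(1) ⊕ J_1(1)

The characteristic polynomial is
  det(x·I − A) = x^4 - 4*x^3 + 6*x^2 - 4*x + 1 = (x - 1)^4

Eigenvalues and multiplicities (the geometric multiplicity of λ is n − rank(A − λI), which equals the number of Jordan blocks for λ):
  λ = 1: algebraic multiplicity = 4, geometric multiplicity = 3

Determining the block sizes for each eigenvalue:
  λ = 1: 3 blocks summing to 4 forces exactly one block of size 2 and the rest size 1 → block sizes [2, 1, 1]

Assembling the blocks gives a Jordan form
J =
  [1, 1, 0, 0]
  [0, 1, 0, 0]
  [0, 0, 1, 0]
  [0, 0, 0, 1]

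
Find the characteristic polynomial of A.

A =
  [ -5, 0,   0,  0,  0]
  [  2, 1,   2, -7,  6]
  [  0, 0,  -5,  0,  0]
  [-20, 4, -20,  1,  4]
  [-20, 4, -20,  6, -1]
x^5 + 9*x^4 - 6*x^3 - 190*x^2 - 75*x + 1125

Expanding det(x·I − A) (e.g. by cofactor expansion or by noting that A is similar to its Jordan form J, which has the same characteristic polynomial as A) gives
  χ_A(x) = x^5 + 9*x^4 - 6*x^3 - 190*x^2 - 75*x + 1125
which factors as (x - 3)^2*(x + 5)^3. The eigenvalues (with algebraic multiplicities) are λ = -5 with multiplicity 3, λ = 3 with multiplicity 2.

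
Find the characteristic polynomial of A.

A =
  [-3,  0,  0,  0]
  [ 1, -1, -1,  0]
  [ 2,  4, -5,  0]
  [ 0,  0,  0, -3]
x^4 + 12*x^3 + 54*x^2 + 108*x + 81

Expanding det(x·I − A) (e.g. by cofactor expansion or by noting that A is similar to its Jordan form J, which has the same characteristic polynomial as A) gives
  χ_A(x) = x^4 + 12*x^3 + 54*x^2 + 108*x + 81
which factors as (x + 3)^4. The eigenvalues (with algebraic multiplicities) are λ = -3 with multiplicity 4.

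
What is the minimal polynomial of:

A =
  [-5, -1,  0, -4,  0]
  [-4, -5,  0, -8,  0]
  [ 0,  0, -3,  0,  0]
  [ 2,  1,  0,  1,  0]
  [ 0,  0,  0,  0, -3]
x^2 + 6*x + 9

The characteristic polynomial is χ_A(x) = (x + 3)^5, so the eigenvalues are known. The minimal polynomial is
  m_A(x) = Π_λ (x − λ)^{k_λ}
where k_λ is the size of the *largest* Jordan block for λ (equivalently, the smallest k with (A − λI)^k v = 0 for every generalised eigenvector v of λ).

  λ = -3: largest Jordan block has size 2, contributing (x + 3)^2

So m_A(x) = (x + 3)^2 = x^2 + 6*x + 9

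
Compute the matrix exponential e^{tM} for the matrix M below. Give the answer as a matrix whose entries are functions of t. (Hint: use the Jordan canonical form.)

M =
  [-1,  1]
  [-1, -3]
e^{tM} =
  [t*exp(-2*t) + exp(-2*t), t*exp(-2*t)]
  [-t*exp(-2*t), -t*exp(-2*t) + exp(-2*t)]

Strategy: write M = P · J · P⁻¹ where J is a Jordan canonical form, so e^{tM} = P · e^{tJ} · P⁻¹, and e^{tJ} can be computed block-by-block.

M has Jordan form
J =
  [-2,  1]
  [ 0, -2]
(up to reordering of blocks).

Per-block formulas:
  For a 2×2 Jordan block J_2(-2): exp(t · J_2(-2)) = e^(-2t)·(I + t·N), where N is the 2×2 nilpotent shift.

After assembling e^{tJ} and conjugating by P, we get:

e^{tM} =
  [t*exp(-2*t) + exp(-2*t), t*exp(-2*t)]
  [-t*exp(-2*t), -t*exp(-2*t) + exp(-2*t)]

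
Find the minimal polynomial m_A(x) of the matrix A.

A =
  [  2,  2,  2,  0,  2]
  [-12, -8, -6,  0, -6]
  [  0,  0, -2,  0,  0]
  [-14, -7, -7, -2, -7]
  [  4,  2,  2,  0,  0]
x^2 + 4*x + 4

The characteristic polynomial is χ_A(x) = (x + 2)^5, so the eigenvalues are known. The minimal polynomial is
  m_A(x) = Π_λ (x − λ)^{k_λ}
where k_λ is the size of the *largest* Jordan block for λ (equivalently, the smallest k with (A − λI)^k v = 0 for every generalised eigenvector v of λ).

  λ = -2: largest Jordan block has size 2, contributing (x + 2)^2

So m_A(x) = (x + 2)^2 = x^2 + 4*x + 4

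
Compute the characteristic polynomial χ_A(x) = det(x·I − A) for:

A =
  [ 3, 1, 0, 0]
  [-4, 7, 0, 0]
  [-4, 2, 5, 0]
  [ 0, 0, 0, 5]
x^4 - 20*x^3 + 150*x^2 - 500*x + 625

Expanding det(x·I − A) (e.g. by cofactor expansion or by noting that A is similar to its Jordan form J, which has the same characteristic polynomial as A) gives
  χ_A(x) = x^4 - 20*x^3 + 150*x^2 - 500*x + 625
which factors as (x - 5)^4. The eigenvalues (with algebraic multiplicities) are λ = 5 with multiplicity 4.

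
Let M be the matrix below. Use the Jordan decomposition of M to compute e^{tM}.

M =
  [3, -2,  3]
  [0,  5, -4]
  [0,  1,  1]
e^{tM} =
  [exp(3*t), -t^2*exp(3*t)/2 - 2*t*exp(3*t), t^2*exp(3*t) + 3*t*exp(3*t)]
  [0, 2*t*exp(3*t) + exp(3*t), -4*t*exp(3*t)]
  [0, t*exp(3*t), -2*t*exp(3*t) + exp(3*t)]

Strategy: write M = P · J · P⁻¹ where J is a Jordan canonical form, so e^{tM} = P · e^{tJ} · P⁻¹, and e^{tJ} can be computed block-by-block.

M has Jordan form
J =
  [3, 1, 0]
  [0, 3, 1]
  [0, 0, 3]
(up to reordering of blocks).

Per-block formulas:
  For a 3×3 Jordan block J_3(3): exp(t · J_3(3)) = e^(3t)·(I + t·N + (t^2/2)·N^2), where N is the 3×3 nilpotent shift.

After assembling e^{tJ} and conjugating by P, we get:

e^{tM} =
  [exp(3*t), -t^2*exp(3*t)/2 - 2*t*exp(3*t), t^2*exp(3*t) + 3*t*exp(3*t)]
  [0, 2*t*exp(3*t) + exp(3*t), -4*t*exp(3*t)]
  [0, t*exp(3*t), -2*t*exp(3*t) + exp(3*t)]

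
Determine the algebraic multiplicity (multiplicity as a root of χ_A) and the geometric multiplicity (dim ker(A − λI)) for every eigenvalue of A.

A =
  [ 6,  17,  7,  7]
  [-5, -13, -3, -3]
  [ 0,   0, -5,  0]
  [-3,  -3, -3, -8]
λ = -5: alg = 4, geom = 2

Step 1 — factor the characteristic polynomial to read off the algebraic multiplicities:
  χ_A(x) = (x + 5)^4

Step 2 — compute geometric multiplicities via the rank-nullity identity g(λ) = n − rank(A − λI):
  rank(A − (-5)·I) = 2, so dim ker(A − (-5)·I) = n − 2 = 2

Summary:
  λ = -5: algebraic multiplicity = 4, geometric multiplicity = 2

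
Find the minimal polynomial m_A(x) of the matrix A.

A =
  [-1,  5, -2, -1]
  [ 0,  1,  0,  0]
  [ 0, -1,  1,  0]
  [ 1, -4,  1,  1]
x^4 - 2*x^3 + x^2

The characteristic polynomial is χ_A(x) = x^2*(x - 1)^2, so the eigenvalues are known. The minimal polynomial is
  m_A(x) = Π_λ (x − λ)^{k_λ}
where k_λ is the size of the *largest* Jordan block for λ (equivalently, the smallest k with (A − λI)^k v = 0 for every generalised eigenvector v of λ).

  λ = 0: largest Jordan block has size 2, contributing (x − 0)^2
  λ = 1: largest Jordan block has size 2, contributing (x − 1)^2

So m_A(x) = x^2*(x - 1)^2 = x^4 - 2*x^3 + x^2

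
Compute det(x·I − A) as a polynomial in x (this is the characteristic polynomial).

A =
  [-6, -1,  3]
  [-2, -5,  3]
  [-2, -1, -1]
x^3 + 12*x^2 + 48*x + 64

Expanding det(x·I − A) (e.g. by cofactor expansion or by noting that A is similar to its Jordan form J, which has the same characteristic polynomial as A) gives
  χ_A(x) = x^3 + 12*x^2 + 48*x + 64
which factors as (x + 4)^3. The eigenvalues (with algebraic multiplicities) are λ = -4 with multiplicity 3.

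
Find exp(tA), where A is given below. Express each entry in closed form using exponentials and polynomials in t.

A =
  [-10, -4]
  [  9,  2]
e^{tA} =
  [-6*t*exp(-4*t) + exp(-4*t), -4*t*exp(-4*t)]
  [9*t*exp(-4*t), 6*t*exp(-4*t) + exp(-4*t)]

Strategy: write A = P · J · P⁻¹ where J is a Jordan canonical form, so e^{tA} = P · e^{tJ} · P⁻¹, and e^{tJ} can be computed block-by-block.

A has Jordan form
J =
  [-4,  1]
  [ 0, -4]
(up to reordering of blocks).

Per-block formulas:
  For a 2×2 Jordan block J_2(-4): exp(t · J_2(-4)) = e^(-4t)·(I + t·N), where N is the 2×2 nilpotent shift.

After assembling e^{tJ} and conjugating by P, we get:

e^{tA} =
  [-6*t*exp(-4*t) + exp(-4*t), -4*t*exp(-4*t)]
  [9*t*exp(-4*t), 6*t*exp(-4*t) + exp(-4*t)]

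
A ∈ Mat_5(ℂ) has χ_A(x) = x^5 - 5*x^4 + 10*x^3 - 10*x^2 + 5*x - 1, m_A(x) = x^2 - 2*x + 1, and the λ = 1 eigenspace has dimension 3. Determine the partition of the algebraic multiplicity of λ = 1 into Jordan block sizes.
Block sizes for λ = 1: [2, 2, 1]

Step 1 — from the characteristic polynomial, algebraic multiplicity of λ = 1 is 5. From dim ker(A − (1)·I) = 3, there are exactly 3 Jordan blocks for λ = 1.
Step 2 — from the minimal polynomial, the factor (x − 1)^2 tells us the largest block for λ = 1 has size 2.
Step 3 — with total size 5, 3 blocks, and largest block 2, the block sizes (in nonincreasing order) are [2, 2, 1].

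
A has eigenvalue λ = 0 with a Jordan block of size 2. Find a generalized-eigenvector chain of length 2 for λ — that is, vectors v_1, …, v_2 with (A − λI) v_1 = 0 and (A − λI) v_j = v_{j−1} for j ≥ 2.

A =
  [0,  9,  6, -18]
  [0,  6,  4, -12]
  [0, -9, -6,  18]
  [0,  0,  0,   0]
A Jordan chain for λ = 0 of length 2:
v_1 = (9, 6, -9, 0)ᵀ
v_2 = (0, 1, 0, 0)ᵀ

Let N = A − (0)·I. We want v_2 with N^2 v_2 = 0 but N^1 v_2 ≠ 0; then v_{j-1} := N · v_j for j = 2, …, 2.

Pick v_2 = (0, 1, 0, 0)ᵀ.
Then v_1 = N · v_2 = (9, 6, -9, 0)ᵀ.

Sanity check: (A − (0)·I) v_1 = (0, 0, 0, 0)ᵀ = 0. ✓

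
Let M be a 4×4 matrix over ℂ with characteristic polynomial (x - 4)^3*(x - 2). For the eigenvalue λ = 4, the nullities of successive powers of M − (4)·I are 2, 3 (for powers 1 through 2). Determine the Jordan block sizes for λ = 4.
Block sizes for λ = 4: [2, 1]

From the dimensions of kernels of powers, the number of Jordan blocks of size at least j is d_j − d_{j−1} where d_j = dim ker(N^j) (with d_0 = 0). Computing the differences gives [2, 1].
The number of blocks of size exactly k is (#blocks of size ≥ k) − (#blocks of size ≥ k + 1), so the partition is: 1 block(s) of size 1, 1 block(s) of size 2.
In nonincreasing order the block sizes are [2, 1].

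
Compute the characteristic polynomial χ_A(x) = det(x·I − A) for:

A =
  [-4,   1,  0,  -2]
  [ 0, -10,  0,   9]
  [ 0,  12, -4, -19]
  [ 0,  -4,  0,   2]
x^4 + 16*x^3 + 96*x^2 + 256*x + 256

Expanding det(x·I − A) (e.g. by cofactor expansion or by noting that A is similar to its Jordan form J, which has the same characteristic polynomial as A) gives
  χ_A(x) = x^4 + 16*x^3 + 96*x^2 + 256*x + 256
which factors as (x + 4)^4. The eigenvalues (with algebraic multiplicities) are λ = -4 with multiplicity 4.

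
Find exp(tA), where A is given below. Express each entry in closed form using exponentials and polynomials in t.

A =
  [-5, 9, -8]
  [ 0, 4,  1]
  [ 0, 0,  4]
e^{tA} =
  [exp(-5*t), exp(4*t) - exp(-5*t), t*exp(4*t) - exp(4*t) + exp(-5*t)]
  [0, exp(4*t), t*exp(4*t)]
  [0, 0, exp(4*t)]

Strategy: write A = P · J · P⁻¹ where J is a Jordan canonical form, so e^{tA} = P · e^{tJ} · P⁻¹, and e^{tJ} can be computed block-by-block.

A has Jordan form
J =
  [-5, 0, 0]
  [ 0, 4, 1]
  [ 0, 0, 4]
(up to reordering of blocks).

Per-block formulas:
  For a 2×2 Jordan block J_2(4): exp(t · J_2(4)) = e^(4t)·(I + t·N), where N is the 2×2 nilpotent shift.
  For a 1×1 block at λ = -5: exp(t · [-5]) = [e^(-5t)].

After assembling e^{tJ} and conjugating by P, we get:

e^{tA} =
  [exp(-5*t), exp(4*t) - exp(-5*t), t*exp(4*t) - exp(4*t) + exp(-5*t)]
  [0, exp(4*t), t*exp(4*t)]
  [0, 0, exp(4*t)]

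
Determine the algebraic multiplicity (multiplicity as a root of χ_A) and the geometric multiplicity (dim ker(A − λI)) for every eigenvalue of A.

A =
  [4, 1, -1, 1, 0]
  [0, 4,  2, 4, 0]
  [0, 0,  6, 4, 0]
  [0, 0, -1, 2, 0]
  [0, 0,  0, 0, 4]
λ = 4: alg = 5, geom = 3

Step 1 — factor the characteristic polynomial to read off the algebraic multiplicities:
  χ_A(x) = (x - 4)^5

Step 2 — compute geometric multiplicities via the rank-nullity identity g(λ) = n − rank(A − λI):
  rank(A − (4)·I) = 2, so dim ker(A − (4)·I) = n − 2 = 3

Summary:
  λ = 4: algebraic multiplicity = 5, geometric multiplicity = 3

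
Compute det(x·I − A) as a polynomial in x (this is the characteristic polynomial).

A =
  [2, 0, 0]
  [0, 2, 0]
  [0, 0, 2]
x^3 - 6*x^2 + 12*x - 8

Expanding det(x·I − A) (e.g. by cofactor expansion or by noting that A is similar to its Jordan form J, which has the same characteristic polynomial as A) gives
  χ_A(x) = x^3 - 6*x^2 + 12*x - 8
which factors as (x - 2)^3. The eigenvalues (with algebraic multiplicities) are λ = 2 with multiplicity 3.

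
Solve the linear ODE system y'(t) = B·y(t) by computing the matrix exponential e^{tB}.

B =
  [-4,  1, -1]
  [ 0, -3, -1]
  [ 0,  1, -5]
e^{tB} =
  [exp(-4*t), t*exp(-4*t), -t*exp(-4*t)]
  [0, t*exp(-4*t) + exp(-4*t), -t*exp(-4*t)]
  [0, t*exp(-4*t), -t*exp(-4*t) + exp(-4*t)]

Strategy: write B = P · J · P⁻¹ where J is a Jordan canonical form, so e^{tB} = P · e^{tJ} · P⁻¹, and e^{tJ} can be computed block-by-block.

B has Jordan form
J =
  [-4,  1,  0]
  [ 0, -4,  0]
  [ 0,  0, -4]
(up to reordering of blocks).

Per-block formulas:
  For a 1×1 block at λ = -4: exp(t · [-4]) = [e^(-4t)].
  For a 2×2 Jordan block J_2(-4): exp(t · J_2(-4)) = e^(-4t)·(I + t·N), where N is the 2×2 nilpotent shift.

After assembling e^{tJ} and conjugating by P, we get:

e^{tB} =
  [exp(-4*t), t*exp(-4*t), -t*exp(-4*t)]
  [0, t*exp(-4*t) + exp(-4*t), -t*exp(-4*t)]
  [0, t*exp(-4*t), -t*exp(-4*t) + exp(-4*t)]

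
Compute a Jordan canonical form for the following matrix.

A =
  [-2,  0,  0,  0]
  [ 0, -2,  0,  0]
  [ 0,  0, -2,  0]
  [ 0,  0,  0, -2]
J_1(-2) ⊕ J_1(-2) ⊕ J_1(-2) ⊕ J_1(-2)

The characteristic polynomial is
  det(x·I − A) = x^4 + 8*x^3 + 24*x^2 + 32*x + 16 = (x + 2)^4

Eigenvalues and multiplicities (the geometric multiplicity of λ is n − rank(A − λI), which equals the number of Jordan blocks for λ):
  λ = -2: algebraic multiplicity = 4, geometric multiplicity = 4

Determining the block sizes for each eigenvalue:
  λ = -2: gm = am = 4, so every block has size 1 → block sizes [1, 1, 1, 1]

Assembling the blocks gives a Jordan form
J =
  [-2,  0,  0,  0]
  [ 0, -2,  0,  0]
  [ 0,  0, -2,  0]
  [ 0,  0,  0, -2]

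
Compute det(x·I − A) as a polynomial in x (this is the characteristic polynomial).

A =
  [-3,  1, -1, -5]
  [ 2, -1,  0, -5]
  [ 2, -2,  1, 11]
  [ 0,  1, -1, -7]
x^4 + 10*x^3 + 36*x^2 + 54*x + 27

Expanding det(x·I − A) (e.g. by cofactor expansion or by noting that A is similar to its Jordan form J, which has the same characteristic polynomial as A) gives
  χ_A(x) = x^4 + 10*x^3 + 36*x^2 + 54*x + 27
which factors as (x + 1)*(x + 3)^3. The eigenvalues (with algebraic multiplicities) are λ = -3 with multiplicity 3, λ = -1 with multiplicity 1.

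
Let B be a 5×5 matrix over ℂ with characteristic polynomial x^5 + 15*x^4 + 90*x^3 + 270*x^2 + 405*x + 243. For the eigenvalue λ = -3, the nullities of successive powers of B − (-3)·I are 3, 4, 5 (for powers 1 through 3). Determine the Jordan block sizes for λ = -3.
Block sizes for λ = -3: [3, 1, 1]

From the dimensions of kernels of powers, the number of Jordan blocks of size at least j is d_j − d_{j−1} where d_j = dim ker(N^j) (with d_0 = 0). Computing the differences gives [3, 1, 1].
The number of blocks of size exactly k is (#blocks of size ≥ k) − (#blocks of size ≥ k + 1), so the partition is: 2 block(s) of size 1, 1 block(s) of size 3.
In nonincreasing order the block sizes are [3, 1, 1].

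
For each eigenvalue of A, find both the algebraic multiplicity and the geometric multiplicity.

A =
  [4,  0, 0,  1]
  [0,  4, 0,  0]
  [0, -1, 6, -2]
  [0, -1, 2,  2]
λ = 4: alg = 4, geom = 2

Step 1 — factor the characteristic polynomial to read off the algebraic multiplicities:
  χ_A(x) = (x - 4)^4

Step 2 — compute geometric multiplicities via the rank-nullity identity g(λ) = n − rank(A − λI):
  rank(A − (4)·I) = 2, so dim ker(A − (4)·I) = n − 2 = 2

Summary:
  λ = 4: algebraic multiplicity = 4, geometric multiplicity = 2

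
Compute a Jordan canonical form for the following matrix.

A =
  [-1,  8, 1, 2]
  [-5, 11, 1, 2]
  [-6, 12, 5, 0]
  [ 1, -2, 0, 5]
J_3(5) ⊕ J_1(5)

The characteristic polynomial is
  det(x·I − A) = x^4 - 20*x^3 + 150*x^2 - 500*x + 625 = (x - 5)^4

Eigenvalues and multiplicities (the geometric multiplicity of λ is n − rank(A − λI), which equals the number of Jordan blocks for λ):
  λ = 5: algebraic multiplicity = 4, geometric multiplicity = 2

Determining the block sizes for each eigenvalue:
  λ = 5: with am = 4 and gm = 2, the partition is not yet determined (e.g. several partitions of 4 into 2 parts exist). Let N = A − (5)·I. Computing rank(N^1) = 2, rank(N^2) = 1, rank(N^3) = 0; the number of blocks of size ≥ j is rank(N^{j−1}) − rank(N^j), giving [2, 1, 1]. So we have 1 block(s) of size 3, 1 block(s) of size 1 → block sizes [3, 1]

Assembling the blocks gives a Jordan form
J =
  [5, 1, 0, 0]
  [0, 5, 1, 0]
  [0, 0, 5, 0]
  [0, 0, 0, 5]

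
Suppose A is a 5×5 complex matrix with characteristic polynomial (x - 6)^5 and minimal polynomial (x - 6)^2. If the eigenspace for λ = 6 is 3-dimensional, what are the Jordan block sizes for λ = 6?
Block sizes for λ = 6: [2, 2, 1]

Step 1 — from the characteristic polynomial, algebraic multiplicity of λ = 6 is 5. From dim ker(A − (6)·I) = 3, there are exactly 3 Jordan blocks for λ = 6.
Step 2 — from the minimal polynomial, the factor (x − 6)^2 tells us the largest block for λ = 6 has size 2.
Step 3 — with total size 5, 3 blocks, and largest block 2, the block sizes (in nonincreasing order) are [2, 2, 1].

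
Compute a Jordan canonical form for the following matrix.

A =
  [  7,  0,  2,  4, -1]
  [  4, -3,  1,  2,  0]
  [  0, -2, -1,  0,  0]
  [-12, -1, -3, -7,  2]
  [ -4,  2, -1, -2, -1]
J_3(-1) ⊕ J_2(-1)

The characteristic polynomial is
  det(x·I − A) = x^5 + 5*x^4 + 10*x^3 + 10*x^2 + 5*x + 1 = (x + 1)^5

Eigenvalues and multiplicities (the geometric multiplicity of λ is n − rank(A − λI), which equals the number of Jordan blocks for λ):
  λ = -1: algebraic multiplicity = 5, geometric multiplicity = 2

Determining the block sizes for each eigenvalue:
  λ = -1: with am = 5 and gm = 2, the partition is not yet determined (e.g. several partitions of 5 into 2 parts exist). Let N = A − (-1)·I. Computing rank(N^1) = 3, rank(N^2) = 1, rank(N^3) = 0; the number of blocks of size ≥ j is rank(N^{j−1}) − rank(N^j), giving [2, 2, 1]. So we have 1 block(s) of size 3, 1 block(s) of size 2 → block sizes [3, 2]

Assembling the blocks gives a Jordan form
J =
  [-1,  1,  0,  0,  0]
  [ 0, -1,  1,  0,  0]
  [ 0,  0, -1,  0,  0]
  [ 0,  0,  0, -1,  1]
  [ 0,  0,  0,  0, -1]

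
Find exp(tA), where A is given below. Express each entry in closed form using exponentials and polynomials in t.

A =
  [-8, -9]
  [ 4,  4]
e^{tA} =
  [-6*t*exp(-2*t) + exp(-2*t), -9*t*exp(-2*t)]
  [4*t*exp(-2*t), 6*t*exp(-2*t) + exp(-2*t)]

Strategy: write A = P · J · P⁻¹ where J is a Jordan canonical form, so e^{tA} = P · e^{tJ} · P⁻¹, and e^{tJ} can be computed block-by-block.

A has Jordan form
J =
  [-2,  1]
  [ 0, -2]
(up to reordering of blocks).

Per-block formulas:
  For a 2×2 Jordan block J_2(-2): exp(t · J_2(-2)) = e^(-2t)·(I + t·N), where N is the 2×2 nilpotent shift.

After assembling e^{tJ} and conjugating by P, we get:

e^{tA} =
  [-6*t*exp(-2*t) + exp(-2*t), -9*t*exp(-2*t)]
  [4*t*exp(-2*t), 6*t*exp(-2*t) + exp(-2*t)]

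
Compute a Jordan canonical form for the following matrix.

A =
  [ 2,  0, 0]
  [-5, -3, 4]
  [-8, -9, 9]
J_1(2) ⊕ J_2(3)

The characteristic polynomial is
  det(x·I − A) = x^3 - 8*x^2 + 21*x - 18 = (x - 3)^2*(x - 2)

Eigenvalues and multiplicities (the geometric multiplicity of λ is n − rank(A − λI), which equals the number of Jordan blocks for λ):
  λ = 2: algebraic multiplicity = 1, geometric multiplicity = 1
  λ = 3: algebraic multiplicity = 2, geometric multiplicity = 1

Determining the block sizes for each eigenvalue:
  λ = 2: one block (gm = 1), so the single block has size am = 1 → block sizes [1]
  λ = 3: one block (gm = 1), so the single block has size am = 2 → block sizes [2]

Assembling the blocks gives a Jordan form
J =
  [2, 0, 0]
  [0, 3, 1]
  [0, 0, 3]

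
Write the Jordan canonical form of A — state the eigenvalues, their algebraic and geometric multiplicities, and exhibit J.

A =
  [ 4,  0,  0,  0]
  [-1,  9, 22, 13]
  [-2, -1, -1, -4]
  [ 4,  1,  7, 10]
J_1(4) ⊕ J_3(6)

The characteristic polynomial is
  det(x·I − A) = x^4 - 22*x^3 + 180*x^2 - 648*x + 864 = (x - 6)^3*(x - 4)

Eigenvalues and multiplicities (the geometric multiplicity of λ is n − rank(A − λI), which equals the number of Jordan blocks for λ):
  λ = 4: algebraic multiplicity = 1, geometric multiplicity = 1
  λ = 6: algebraic multiplicity = 3, geometric multiplicity = 1

Determining the block sizes for each eigenvalue:
  λ = 4: one block (gm = 1), so the single block has size am = 1 → block sizes [1]
  λ = 6: one block (gm = 1), so the single block has size am = 3 → block sizes [3]

Assembling the blocks gives a Jordan form
J =
  [4, 0, 0, 0]
  [0, 6, 1, 0]
  [0, 0, 6, 1]
  [0, 0, 0, 6]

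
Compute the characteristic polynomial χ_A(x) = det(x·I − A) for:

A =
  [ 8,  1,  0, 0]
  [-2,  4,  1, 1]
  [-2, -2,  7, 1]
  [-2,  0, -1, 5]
x^4 - 24*x^3 + 216*x^2 - 864*x + 1296

Expanding det(x·I − A) (e.g. by cofactor expansion or by noting that A is similar to its Jordan form J, which has the same characteristic polynomial as A) gives
  χ_A(x) = x^4 - 24*x^3 + 216*x^2 - 864*x + 1296
which factors as (x - 6)^4. The eigenvalues (with algebraic multiplicities) are λ = 6 with multiplicity 4.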